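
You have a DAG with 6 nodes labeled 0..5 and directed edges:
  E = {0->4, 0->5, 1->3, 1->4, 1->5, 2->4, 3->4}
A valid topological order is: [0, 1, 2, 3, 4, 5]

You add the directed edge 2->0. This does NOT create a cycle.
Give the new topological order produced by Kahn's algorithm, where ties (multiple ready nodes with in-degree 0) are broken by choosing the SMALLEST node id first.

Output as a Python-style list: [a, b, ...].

Answer: [1, 2, 0, 3, 4, 5]

Derivation:
Old toposort: [0, 1, 2, 3, 4, 5]
Added edge: 2->0
Position of 2 (2) > position of 0 (0). Must reorder: 2 must now come before 0.
Run Kahn's algorithm (break ties by smallest node id):
  initial in-degrees: [1, 0, 0, 1, 4, 2]
  ready (indeg=0): [1, 2]
  pop 1: indeg[3]->0; indeg[4]->3; indeg[5]->1 | ready=[2, 3] | order so far=[1]
  pop 2: indeg[0]->0; indeg[4]->2 | ready=[0, 3] | order so far=[1, 2]
  pop 0: indeg[4]->1; indeg[5]->0 | ready=[3, 5] | order so far=[1, 2, 0]
  pop 3: indeg[4]->0 | ready=[4, 5] | order so far=[1, 2, 0, 3]
  pop 4: no out-edges | ready=[5] | order so far=[1, 2, 0, 3, 4]
  pop 5: no out-edges | ready=[] | order so far=[1, 2, 0, 3, 4, 5]
  Result: [1, 2, 0, 3, 4, 5]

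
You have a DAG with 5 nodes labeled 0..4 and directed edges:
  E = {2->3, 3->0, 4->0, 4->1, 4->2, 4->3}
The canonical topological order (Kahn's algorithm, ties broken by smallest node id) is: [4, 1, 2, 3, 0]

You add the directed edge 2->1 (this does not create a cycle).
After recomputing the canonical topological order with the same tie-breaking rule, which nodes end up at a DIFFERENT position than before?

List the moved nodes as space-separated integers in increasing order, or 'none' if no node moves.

Old toposort: [4, 1, 2, 3, 0]
Added edge 2->1
Recompute Kahn (smallest-id tiebreak):
  initial in-degrees: [2, 2, 1, 2, 0]
  ready (indeg=0): [4]
  pop 4: indeg[0]->1; indeg[1]->1; indeg[2]->0; indeg[3]->1 | ready=[2] | order so far=[4]
  pop 2: indeg[1]->0; indeg[3]->0 | ready=[1, 3] | order so far=[4, 2]
  pop 1: no out-edges | ready=[3] | order so far=[4, 2, 1]
  pop 3: indeg[0]->0 | ready=[0] | order so far=[4, 2, 1, 3]
  pop 0: no out-edges | ready=[] | order so far=[4, 2, 1, 3, 0]
New canonical toposort: [4, 2, 1, 3, 0]
Compare positions:
  Node 0: index 4 -> 4 (same)
  Node 1: index 1 -> 2 (moved)
  Node 2: index 2 -> 1 (moved)
  Node 3: index 3 -> 3 (same)
  Node 4: index 0 -> 0 (same)
Nodes that changed position: 1 2

Answer: 1 2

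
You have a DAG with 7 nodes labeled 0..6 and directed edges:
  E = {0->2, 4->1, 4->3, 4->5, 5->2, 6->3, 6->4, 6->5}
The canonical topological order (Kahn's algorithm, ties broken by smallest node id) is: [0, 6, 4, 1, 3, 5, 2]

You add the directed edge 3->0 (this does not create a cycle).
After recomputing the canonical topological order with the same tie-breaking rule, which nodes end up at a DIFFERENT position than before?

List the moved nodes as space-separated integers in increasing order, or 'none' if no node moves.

Old toposort: [0, 6, 4, 1, 3, 5, 2]
Added edge 3->0
Recompute Kahn (smallest-id tiebreak):
  initial in-degrees: [1, 1, 2, 2, 1, 2, 0]
  ready (indeg=0): [6]
  pop 6: indeg[3]->1; indeg[4]->0; indeg[5]->1 | ready=[4] | order so far=[6]
  pop 4: indeg[1]->0; indeg[3]->0; indeg[5]->0 | ready=[1, 3, 5] | order so far=[6, 4]
  pop 1: no out-edges | ready=[3, 5] | order so far=[6, 4, 1]
  pop 3: indeg[0]->0 | ready=[0, 5] | order so far=[6, 4, 1, 3]
  pop 0: indeg[2]->1 | ready=[5] | order so far=[6, 4, 1, 3, 0]
  pop 5: indeg[2]->0 | ready=[2] | order so far=[6, 4, 1, 3, 0, 5]
  pop 2: no out-edges | ready=[] | order so far=[6, 4, 1, 3, 0, 5, 2]
New canonical toposort: [6, 4, 1, 3, 0, 5, 2]
Compare positions:
  Node 0: index 0 -> 4 (moved)
  Node 1: index 3 -> 2 (moved)
  Node 2: index 6 -> 6 (same)
  Node 3: index 4 -> 3 (moved)
  Node 4: index 2 -> 1 (moved)
  Node 5: index 5 -> 5 (same)
  Node 6: index 1 -> 0 (moved)
Nodes that changed position: 0 1 3 4 6

Answer: 0 1 3 4 6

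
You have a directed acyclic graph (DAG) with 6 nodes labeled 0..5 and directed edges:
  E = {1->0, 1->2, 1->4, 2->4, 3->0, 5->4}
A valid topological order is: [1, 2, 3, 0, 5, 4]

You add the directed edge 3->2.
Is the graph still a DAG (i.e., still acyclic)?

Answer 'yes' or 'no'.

Answer: yes

Derivation:
Given toposort: [1, 2, 3, 0, 5, 4]
Position of 3: index 2; position of 2: index 1
New edge 3->2: backward (u after v in old order)
Backward edge: old toposort is now invalid. Check if this creates a cycle.
Does 2 already reach 3? Reachable from 2: [2, 4]. NO -> still a DAG (reorder needed).
Still a DAG? yes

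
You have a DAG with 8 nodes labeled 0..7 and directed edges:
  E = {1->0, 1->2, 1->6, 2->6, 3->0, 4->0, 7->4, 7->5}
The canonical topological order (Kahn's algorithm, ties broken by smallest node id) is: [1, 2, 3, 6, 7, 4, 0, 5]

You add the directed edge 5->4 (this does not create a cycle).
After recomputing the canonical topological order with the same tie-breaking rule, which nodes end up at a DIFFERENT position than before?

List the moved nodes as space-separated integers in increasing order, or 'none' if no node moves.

Old toposort: [1, 2, 3, 6, 7, 4, 0, 5]
Added edge 5->4
Recompute Kahn (smallest-id tiebreak):
  initial in-degrees: [3, 0, 1, 0, 2, 1, 2, 0]
  ready (indeg=0): [1, 3, 7]
  pop 1: indeg[0]->2; indeg[2]->0; indeg[6]->1 | ready=[2, 3, 7] | order so far=[1]
  pop 2: indeg[6]->0 | ready=[3, 6, 7] | order so far=[1, 2]
  pop 3: indeg[0]->1 | ready=[6, 7] | order so far=[1, 2, 3]
  pop 6: no out-edges | ready=[7] | order so far=[1, 2, 3, 6]
  pop 7: indeg[4]->1; indeg[5]->0 | ready=[5] | order so far=[1, 2, 3, 6, 7]
  pop 5: indeg[4]->0 | ready=[4] | order so far=[1, 2, 3, 6, 7, 5]
  pop 4: indeg[0]->0 | ready=[0] | order so far=[1, 2, 3, 6, 7, 5, 4]
  pop 0: no out-edges | ready=[] | order so far=[1, 2, 3, 6, 7, 5, 4, 0]
New canonical toposort: [1, 2, 3, 6, 7, 5, 4, 0]
Compare positions:
  Node 0: index 6 -> 7 (moved)
  Node 1: index 0 -> 0 (same)
  Node 2: index 1 -> 1 (same)
  Node 3: index 2 -> 2 (same)
  Node 4: index 5 -> 6 (moved)
  Node 5: index 7 -> 5 (moved)
  Node 6: index 3 -> 3 (same)
  Node 7: index 4 -> 4 (same)
Nodes that changed position: 0 4 5

Answer: 0 4 5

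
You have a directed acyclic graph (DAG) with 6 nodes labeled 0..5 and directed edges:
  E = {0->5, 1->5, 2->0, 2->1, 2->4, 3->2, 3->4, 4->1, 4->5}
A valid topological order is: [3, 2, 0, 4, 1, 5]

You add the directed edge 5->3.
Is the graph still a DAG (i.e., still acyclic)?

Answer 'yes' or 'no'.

Given toposort: [3, 2, 0, 4, 1, 5]
Position of 5: index 5; position of 3: index 0
New edge 5->3: backward (u after v in old order)
Backward edge: old toposort is now invalid. Check if this creates a cycle.
Does 3 already reach 5? Reachable from 3: [0, 1, 2, 3, 4, 5]. YES -> cycle!
Still a DAG? no

Answer: no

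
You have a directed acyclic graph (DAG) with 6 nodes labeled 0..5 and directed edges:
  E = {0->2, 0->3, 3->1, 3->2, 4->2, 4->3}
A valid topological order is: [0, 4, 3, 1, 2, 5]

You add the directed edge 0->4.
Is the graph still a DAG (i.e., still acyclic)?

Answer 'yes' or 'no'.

Answer: yes

Derivation:
Given toposort: [0, 4, 3, 1, 2, 5]
Position of 0: index 0; position of 4: index 1
New edge 0->4: forward
Forward edge: respects the existing order. Still a DAG, same toposort still valid.
Still a DAG? yes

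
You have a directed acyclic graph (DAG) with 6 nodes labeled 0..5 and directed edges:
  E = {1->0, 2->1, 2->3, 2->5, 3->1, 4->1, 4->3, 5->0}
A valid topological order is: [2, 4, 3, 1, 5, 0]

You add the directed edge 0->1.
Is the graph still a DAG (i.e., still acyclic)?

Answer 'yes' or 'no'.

Given toposort: [2, 4, 3, 1, 5, 0]
Position of 0: index 5; position of 1: index 3
New edge 0->1: backward (u after v in old order)
Backward edge: old toposort is now invalid. Check if this creates a cycle.
Does 1 already reach 0? Reachable from 1: [0, 1]. YES -> cycle!
Still a DAG? no

Answer: no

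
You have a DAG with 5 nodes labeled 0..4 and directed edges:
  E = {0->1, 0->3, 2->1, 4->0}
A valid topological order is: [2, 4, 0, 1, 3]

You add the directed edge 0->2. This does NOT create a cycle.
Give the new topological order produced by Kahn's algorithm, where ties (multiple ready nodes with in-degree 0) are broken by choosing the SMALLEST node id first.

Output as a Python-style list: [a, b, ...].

Old toposort: [2, 4, 0, 1, 3]
Added edge: 0->2
Position of 0 (2) > position of 2 (0). Must reorder: 0 must now come before 2.
Run Kahn's algorithm (break ties by smallest node id):
  initial in-degrees: [1, 2, 1, 1, 0]
  ready (indeg=0): [4]
  pop 4: indeg[0]->0 | ready=[0] | order so far=[4]
  pop 0: indeg[1]->1; indeg[2]->0; indeg[3]->0 | ready=[2, 3] | order so far=[4, 0]
  pop 2: indeg[1]->0 | ready=[1, 3] | order so far=[4, 0, 2]
  pop 1: no out-edges | ready=[3] | order so far=[4, 0, 2, 1]
  pop 3: no out-edges | ready=[] | order so far=[4, 0, 2, 1, 3]
  Result: [4, 0, 2, 1, 3]

Answer: [4, 0, 2, 1, 3]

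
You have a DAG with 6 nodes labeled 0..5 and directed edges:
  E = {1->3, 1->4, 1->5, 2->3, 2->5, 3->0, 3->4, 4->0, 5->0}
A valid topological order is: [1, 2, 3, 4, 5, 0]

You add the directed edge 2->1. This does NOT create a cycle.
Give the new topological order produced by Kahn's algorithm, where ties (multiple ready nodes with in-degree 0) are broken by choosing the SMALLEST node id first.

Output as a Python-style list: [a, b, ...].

Answer: [2, 1, 3, 4, 5, 0]

Derivation:
Old toposort: [1, 2, 3, 4, 5, 0]
Added edge: 2->1
Position of 2 (1) > position of 1 (0). Must reorder: 2 must now come before 1.
Run Kahn's algorithm (break ties by smallest node id):
  initial in-degrees: [3, 1, 0, 2, 2, 2]
  ready (indeg=0): [2]
  pop 2: indeg[1]->0; indeg[3]->1; indeg[5]->1 | ready=[1] | order so far=[2]
  pop 1: indeg[3]->0; indeg[4]->1; indeg[5]->0 | ready=[3, 5] | order so far=[2, 1]
  pop 3: indeg[0]->2; indeg[4]->0 | ready=[4, 5] | order so far=[2, 1, 3]
  pop 4: indeg[0]->1 | ready=[5] | order so far=[2, 1, 3, 4]
  pop 5: indeg[0]->0 | ready=[0] | order so far=[2, 1, 3, 4, 5]
  pop 0: no out-edges | ready=[] | order so far=[2, 1, 3, 4, 5, 0]
  Result: [2, 1, 3, 4, 5, 0]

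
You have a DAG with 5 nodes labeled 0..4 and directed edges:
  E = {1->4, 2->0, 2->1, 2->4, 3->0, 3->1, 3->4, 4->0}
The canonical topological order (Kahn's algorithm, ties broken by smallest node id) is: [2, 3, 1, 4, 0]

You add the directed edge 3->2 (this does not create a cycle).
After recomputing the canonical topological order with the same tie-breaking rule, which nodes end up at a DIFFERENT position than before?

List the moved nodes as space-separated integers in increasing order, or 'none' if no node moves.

Answer: 2 3

Derivation:
Old toposort: [2, 3, 1, 4, 0]
Added edge 3->2
Recompute Kahn (smallest-id tiebreak):
  initial in-degrees: [3, 2, 1, 0, 3]
  ready (indeg=0): [3]
  pop 3: indeg[0]->2; indeg[1]->1; indeg[2]->0; indeg[4]->2 | ready=[2] | order so far=[3]
  pop 2: indeg[0]->1; indeg[1]->0; indeg[4]->1 | ready=[1] | order so far=[3, 2]
  pop 1: indeg[4]->0 | ready=[4] | order so far=[3, 2, 1]
  pop 4: indeg[0]->0 | ready=[0] | order so far=[3, 2, 1, 4]
  pop 0: no out-edges | ready=[] | order so far=[3, 2, 1, 4, 0]
New canonical toposort: [3, 2, 1, 4, 0]
Compare positions:
  Node 0: index 4 -> 4 (same)
  Node 1: index 2 -> 2 (same)
  Node 2: index 0 -> 1 (moved)
  Node 3: index 1 -> 0 (moved)
  Node 4: index 3 -> 3 (same)
Nodes that changed position: 2 3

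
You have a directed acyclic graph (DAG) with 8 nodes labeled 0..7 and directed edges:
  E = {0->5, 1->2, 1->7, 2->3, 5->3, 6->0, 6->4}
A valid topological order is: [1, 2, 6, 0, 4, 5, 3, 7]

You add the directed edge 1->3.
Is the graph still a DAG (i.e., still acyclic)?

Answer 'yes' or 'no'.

Answer: yes

Derivation:
Given toposort: [1, 2, 6, 0, 4, 5, 3, 7]
Position of 1: index 0; position of 3: index 6
New edge 1->3: forward
Forward edge: respects the existing order. Still a DAG, same toposort still valid.
Still a DAG? yes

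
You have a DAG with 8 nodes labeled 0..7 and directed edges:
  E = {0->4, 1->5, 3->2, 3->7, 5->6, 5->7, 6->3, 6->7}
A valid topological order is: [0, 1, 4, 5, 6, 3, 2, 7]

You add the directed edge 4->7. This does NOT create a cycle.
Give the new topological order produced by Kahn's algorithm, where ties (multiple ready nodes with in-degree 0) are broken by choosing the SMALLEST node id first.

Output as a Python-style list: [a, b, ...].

Answer: [0, 1, 4, 5, 6, 3, 2, 7]

Derivation:
Old toposort: [0, 1, 4, 5, 6, 3, 2, 7]
Added edge: 4->7
Position of 4 (2) < position of 7 (7). Old order still valid.
Run Kahn's algorithm (break ties by smallest node id):
  initial in-degrees: [0, 0, 1, 1, 1, 1, 1, 4]
  ready (indeg=0): [0, 1]
  pop 0: indeg[4]->0 | ready=[1, 4] | order so far=[0]
  pop 1: indeg[5]->0 | ready=[4, 5] | order so far=[0, 1]
  pop 4: indeg[7]->3 | ready=[5] | order so far=[0, 1, 4]
  pop 5: indeg[6]->0; indeg[7]->2 | ready=[6] | order so far=[0, 1, 4, 5]
  pop 6: indeg[3]->0; indeg[7]->1 | ready=[3] | order so far=[0, 1, 4, 5, 6]
  pop 3: indeg[2]->0; indeg[7]->0 | ready=[2, 7] | order so far=[0, 1, 4, 5, 6, 3]
  pop 2: no out-edges | ready=[7] | order so far=[0, 1, 4, 5, 6, 3, 2]
  pop 7: no out-edges | ready=[] | order so far=[0, 1, 4, 5, 6, 3, 2, 7]
  Result: [0, 1, 4, 5, 6, 3, 2, 7]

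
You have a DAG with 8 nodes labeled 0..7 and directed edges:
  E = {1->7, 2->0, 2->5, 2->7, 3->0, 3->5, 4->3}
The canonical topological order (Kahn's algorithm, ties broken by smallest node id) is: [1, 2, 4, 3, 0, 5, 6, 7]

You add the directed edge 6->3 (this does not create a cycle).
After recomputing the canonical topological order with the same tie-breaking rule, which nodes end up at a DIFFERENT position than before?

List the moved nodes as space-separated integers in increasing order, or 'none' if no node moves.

Old toposort: [1, 2, 4, 3, 0, 5, 6, 7]
Added edge 6->3
Recompute Kahn (smallest-id tiebreak):
  initial in-degrees: [2, 0, 0, 2, 0, 2, 0, 2]
  ready (indeg=0): [1, 2, 4, 6]
  pop 1: indeg[7]->1 | ready=[2, 4, 6] | order so far=[1]
  pop 2: indeg[0]->1; indeg[5]->1; indeg[7]->0 | ready=[4, 6, 7] | order so far=[1, 2]
  pop 4: indeg[3]->1 | ready=[6, 7] | order so far=[1, 2, 4]
  pop 6: indeg[3]->0 | ready=[3, 7] | order so far=[1, 2, 4, 6]
  pop 3: indeg[0]->0; indeg[5]->0 | ready=[0, 5, 7] | order so far=[1, 2, 4, 6, 3]
  pop 0: no out-edges | ready=[5, 7] | order so far=[1, 2, 4, 6, 3, 0]
  pop 5: no out-edges | ready=[7] | order so far=[1, 2, 4, 6, 3, 0, 5]
  pop 7: no out-edges | ready=[] | order so far=[1, 2, 4, 6, 3, 0, 5, 7]
New canonical toposort: [1, 2, 4, 6, 3, 0, 5, 7]
Compare positions:
  Node 0: index 4 -> 5 (moved)
  Node 1: index 0 -> 0 (same)
  Node 2: index 1 -> 1 (same)
  Node 3: index 3 -> 4 (moved)
  Node 4: index 2 -> 2 (same)
  Node 5: index 5 -> 6 (moved)
  Node 6: index 6 -> 3 (moved)
  Node 7: index 7 -> 7 (same)
Nodes that changed position: 0 3 5 6

Answer: 0 3 5 6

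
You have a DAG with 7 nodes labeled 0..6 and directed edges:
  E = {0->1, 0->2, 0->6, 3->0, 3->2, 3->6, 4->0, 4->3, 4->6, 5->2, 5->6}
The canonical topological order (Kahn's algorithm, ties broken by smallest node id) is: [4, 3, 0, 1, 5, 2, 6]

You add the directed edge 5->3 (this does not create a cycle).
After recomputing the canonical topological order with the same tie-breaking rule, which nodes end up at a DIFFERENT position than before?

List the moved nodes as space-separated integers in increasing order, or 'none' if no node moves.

Old toposort: [4, 3, 0, 1, 5, 2, 6]
Added edge 5->3
Recompute Kahn (smallest-id tiebreak):
  initial in-degrees: [2, 1, 3, 2, 0, 0, 4]
  ready (indeg=0): [4, 5]
  pop 4: indeg[0]->1; indeg[3]->1; indeg[6]->3 | ready=[5] | order so far=[4]
  pop 5: indeg[2]->2; indeg[3]->0; indeg[6]->2 | ready=[3] | order so far=[4, 5]
  pop 3: indeg[0]->0; indeg[2]->1; indeg[6]->1 | ready=[0] | order so far=[4, 5, 3]
  pop 0: indeg[1]->0; indeg[2]->0; indeg[6]->0 | ready=[1, 2, 6] | order so far=[4, 5, 3, 0]
  pop 1: no out-edges | ready=[2, 6] | order so far=[4, 5, 3, 0, 1]
  pop 2: no out-edges | ready=[6] | order so far=[4, 5, 3, 0, 1, 2]
  pop 6: no out-edges | ready=[] | order so far=[4, 5, 3, 0, 1, 2, 6]
New canonical toposort: [4, 5, 3, 0, 1, 2, 6]
Compare positions:
  Node 0: index 2 -> 3 (moved)
  Node 1: index 3 -> 4 (moved)
  Node 2: index 5 -> 5 (same)
  Node 3: index 1 -> 2 (moved)
  Node 4: index 0 -> 0 (same)
  Node 5: index 4 -> 1 (moved)
  Node 6: index 6 -> 6 (same)
Nodes that changed position: 0 1 3 5

Answer: 0 1 3 5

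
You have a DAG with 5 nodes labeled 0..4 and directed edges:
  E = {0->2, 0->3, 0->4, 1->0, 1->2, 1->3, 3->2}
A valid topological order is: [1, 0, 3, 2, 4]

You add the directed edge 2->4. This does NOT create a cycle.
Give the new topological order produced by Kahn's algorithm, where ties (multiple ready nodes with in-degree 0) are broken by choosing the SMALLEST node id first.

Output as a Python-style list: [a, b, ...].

Answer: [1, 0, 3, 2, 4]

Derivation:
Old toposort: [1, 0, 3, 2, 4]
Added edge: 2->4
Position of 2 (3) < position of 4 (4). Old order still valid.
Run Kahn's algorithm (break ties by smallest node id):
  initial in-degrees: [1, 0, 3, 2, 2]
  ready (indeg=0): [1]
  pop 1: indeg[0]->0; indeg[2]->2; indeg[3]->1 | ready=[0] | order so far=[1]
  pop 0: indeg[2]->1; indeg[3]->0; indeg[4]->1 | ready=[3] | order so far=[1, 0]
  pop 3: indeg[2]->0 | ready=[2] | order so far=[1, 0, 3]
  pop 2: indeg[4]->0 | ready=[4] | order so far=[1, 0, 3, 2]
  pop 4: no out-edges | ready=[] | order so far=[1, 0, 3, 2, 4]
  Result: [1, 0, 3, 2, 4]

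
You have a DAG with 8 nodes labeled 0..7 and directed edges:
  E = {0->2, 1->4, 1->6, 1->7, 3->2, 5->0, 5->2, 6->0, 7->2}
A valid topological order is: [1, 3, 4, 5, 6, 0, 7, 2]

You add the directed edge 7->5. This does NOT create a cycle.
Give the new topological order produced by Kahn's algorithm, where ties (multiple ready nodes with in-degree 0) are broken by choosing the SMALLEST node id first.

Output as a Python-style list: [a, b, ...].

Old toposort: [1, 3, 4, 5, 6, 0, 7, 2]
Added edge: 7->5
Position of 7 (6) > position of 5 (3). Must reorder: 7 must now come before 5.
Run Kahn's algorithm (break ties by smallest node id):
  initial in-degrees: [2, 0, 4, 0, 1, 1, 1, 1]
  ready (indeg=0): [1, 3]
  pop 1: indeg[4]->0; indeg[6]->0; indeg[7]->0 | ready=[3, 4, 6, 7] | order so far=[1]
  pop 3: indeg[2]->3 | ready=[4, 6, 7] | order so far=[1, 3]
  pop 4: no out-edges | ready=[6, 7] | order so far=[1, 3, 4]
  pop 6: indeg[0]->1 | ready=[7] | order so far=[1, 3, 4, 6]
  pop 7: indeg[2]->2; indeg[5]->0 | ready=[5] | order so far=[1, 3, 4, 6, 7]
  pop 5: indeg[0]->0; indeg[2]->1 | ready=[0] | order so far=[1, 3, 4, 6, 7, 5]
  pop 0: indeg[2]->0 | ready=[2] | order so far=[1, 3, 4, 6, 7, 5, 0]
  pop 2: no out-edges | ready=[] | order so far=[1, 3, 4, 6, 7, 5, 0, 2]
  Result: [1, 3, 4, 6, 7, 5, 0, 2]

Answer: [1, 3, 4, 6, 7, 5, 0, 2]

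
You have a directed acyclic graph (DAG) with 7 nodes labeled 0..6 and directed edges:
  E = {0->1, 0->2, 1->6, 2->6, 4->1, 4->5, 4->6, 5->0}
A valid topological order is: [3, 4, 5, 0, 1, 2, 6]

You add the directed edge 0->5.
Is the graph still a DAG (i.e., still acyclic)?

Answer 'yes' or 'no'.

Given toposort: [3, 4, 5, 0, 1, 2, 6]
Position of 0: index 3; position of 5: index 2
New edge 0->5: backward (u after v in old order)
Backward edge: old toposort is now invalid. Check if this creates a cycle.
Does 5 already reach 0? Reachable from 5: [0, 1, 2, 5, 6]. YES -> cycle!
Still a DAG? no

Answer: no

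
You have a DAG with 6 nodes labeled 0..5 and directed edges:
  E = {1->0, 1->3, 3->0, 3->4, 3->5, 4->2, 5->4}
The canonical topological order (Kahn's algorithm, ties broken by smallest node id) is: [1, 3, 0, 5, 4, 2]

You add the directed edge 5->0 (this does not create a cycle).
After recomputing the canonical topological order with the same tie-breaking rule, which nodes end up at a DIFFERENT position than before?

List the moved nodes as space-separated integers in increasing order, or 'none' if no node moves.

Old toposort: [1, 3, 0, 5, 4, 2]
Added edge 5->0
Recompute Kahn (smallest-id tiebreak):
  initial in-degrees: [3, 0, 1, 1, 2, 1]
  ready (indeg=0): [1]
  pop 1: indeg[0]->2; indeg[3]->0 | ready=[3] | order so far=[1]
  pop 3: indeg[0]->1; indeg[4]->1; indeg[5]->0 | ready=[5] | order so far=[1, 3]
  pop 5: indeg[0]->0; indeg[4]->0 | ready=[0, 4] | order so far=[1, 3, 5]
  pop 0: no out-edges | ready=[4] | order so far=[1, 3, 5, 0]
  pop 4: indeg[2]->0 | ready=[2] | order so far=[1, 3, 5, 0, 4]
  pop 2: no out-edges | ready=[] | order so far=[1, 3, 5, 0, 4, 2]
New canonical toposort: [1, 3, 5, 0, 4, 2]
Compare positions:
  Node 0: index 2 -> 3 (moved)
  Node 1: index 0 -> 0 (same)
  Node 2: index 5 -> 5 (same)
  Node 3: index 1 -> 1 (same)
  Node 4: index 4 -> 4 (same)
  Node 5: index 3 -> 2 (moved)
Nodes that changed position: 0 5

Answer: 0 5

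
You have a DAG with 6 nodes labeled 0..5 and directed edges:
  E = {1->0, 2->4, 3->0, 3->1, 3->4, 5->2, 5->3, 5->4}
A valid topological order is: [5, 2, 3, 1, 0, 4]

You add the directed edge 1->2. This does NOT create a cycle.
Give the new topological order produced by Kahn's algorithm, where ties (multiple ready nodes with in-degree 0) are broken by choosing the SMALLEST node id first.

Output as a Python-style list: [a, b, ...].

Answer: [5, 3, 1, 0, 2, 4]

Derivation:
Old toposort: [5, 2, 3, 1, 0, 4]
Added edge: 1->2
Position of 1 (3) > position of 2 (1). Must reorder: 1 must now come before 2.
Run Kahn's algorithm (break ties by smallest node id):
  initial in-degrees: [2, 1, 2, 1, 3, 0]
  ready (indeg=0): [5]
  pop 5: indeg[2]->1; indeg[3]->0; indeg[4]->2 | ready=[3] | order so far=[5]
  pop 3: indeg[0]->1; indeg[1]->0; indeg[4]->1 | ready=[1] | order so far=[5, 3]
  pop 1: indeg[0]->0; indeg[2]->0 | ready=[0, 2] | order so far=[5, 3, 1]
  pop 0: no out-edges | ready=[2] | order so far=[5, 3, 1, 0]
  pop 2: indeg[4]->0 | ready=[4] | order so far=[5, 3, 1, 0, 2]
  pop 4: no out-edges | ready=[] | order so far=[5, 3, 1, 0, 2, 4]
  Result: [5, 3, 1, 0, 2, 4]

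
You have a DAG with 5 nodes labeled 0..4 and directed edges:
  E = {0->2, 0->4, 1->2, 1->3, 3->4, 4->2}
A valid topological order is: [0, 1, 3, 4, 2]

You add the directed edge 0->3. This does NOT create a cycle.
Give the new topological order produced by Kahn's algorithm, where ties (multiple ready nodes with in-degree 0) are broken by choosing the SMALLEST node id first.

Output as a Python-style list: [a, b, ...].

Old toposort: [0, 1, 3, 4, 2]
Added edge: 0->3
Position of 0 (0) < position of 3 (2). Old order still valid.
Run Kahn's algorithm (break ties by smallest node id):
  initial in-degrees: [0, 0, 3, 2, 2]
  ready (indeg=0): [0, 1]
  pop 0: indeg[2]->2; indeg[3]->1; indeg[4]->1 | ready=[1] | order so far=[0]
  pop 1: indeg[2]->1; indeg[3]->0 | ready=[3] | order so far=[0, 1]
  pop 3: indeg[4]->0 | ready=[4] | order so far=[0, 1, 3]
  pop 4: indeg[2]->0 | ready=[2] | order so far=[0, 1, 3, 4]
  pop 2: no out-edges | ready=[] | order so far=[0, 1, 3, 4, 2]
  Result: [0, 1, 3, 4, 2]

Answer: [0, 1, 3, 4, 2]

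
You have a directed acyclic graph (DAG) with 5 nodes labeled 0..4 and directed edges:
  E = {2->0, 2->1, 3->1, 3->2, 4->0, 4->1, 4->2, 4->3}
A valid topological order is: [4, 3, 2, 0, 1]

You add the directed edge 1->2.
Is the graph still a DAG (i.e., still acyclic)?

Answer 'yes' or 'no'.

Given toposort: [4, 3, 2, 0, 1]
Position of 1: index 4; position of 2: index 2
New edge 1->2: backward (u after v in old order)
Backward edge: old toposort is now invalid. Check if this creates a cycle.
Does 2 already reach 1? Reachable from 2: [0, 1, 2]. YES -> cycle!
Still a DAG? no

Answer: no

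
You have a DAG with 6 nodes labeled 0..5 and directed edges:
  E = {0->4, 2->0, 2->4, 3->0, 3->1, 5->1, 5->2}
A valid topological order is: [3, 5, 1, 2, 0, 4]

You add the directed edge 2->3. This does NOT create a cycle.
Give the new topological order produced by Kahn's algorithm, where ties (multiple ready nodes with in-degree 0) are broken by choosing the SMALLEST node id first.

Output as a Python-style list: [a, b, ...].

Answer: [5, 2, 3, 0, 1, 4]

Derivation:
Old toposort: [3, 5, 1, 2, 0, 4]
Added edge: 2->3
Position of 2 (3) > position of 3 (0). Must reorder: 2 must now come before 3.
Run Kahn's algorithm (break ties by smallest node id):
  initial in-degrees: [2, 2, 1, 1, 2, 0]
  ready (indeg=0): [5]
  pop 5: indeg[1]->1; indeg[2]->0 | ready=[2] | order so far=[5]
  pop 2: indeg[0]->1; indeg[3]->0; indeg[4]->1 | ready=[3] | order so far=[5, 2]
  pop 3: indeg[0]->0; indeg[1]->0 | ready=[0, 1] | order so far=[5, 2, 3]
  pop 0: indeg[4]->0 | ready=[1, 4] | order so far=[5, 2, 3, 0]
  pop 1: no out-edges | ready=[4] | order so far=[5, 2, 3, 0, 1]
  pop 4: no out-edges | ready=[] | order so far=[5, 2, 3, 0, 1, 4]
  Result: [5, 2, 3, 0, 1, 4]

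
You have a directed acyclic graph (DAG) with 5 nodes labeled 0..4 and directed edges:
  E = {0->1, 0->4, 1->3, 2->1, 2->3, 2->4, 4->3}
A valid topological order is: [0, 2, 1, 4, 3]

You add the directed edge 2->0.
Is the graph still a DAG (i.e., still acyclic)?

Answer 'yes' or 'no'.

Given toposort: [0, 2, 1, 4, 3]
Position of 2: index 1; position of 0: index 0
New edge 2->0: backward (u after v in old order)
Backward edge: old toposort is now invalid. Check if this creates a cycle.
Does 0 already reach 2? Reachable from 0: [0, 1, 3, 4]. NO -> still a DAG (reorder needed).
Still a DAG? yes

Answer: yes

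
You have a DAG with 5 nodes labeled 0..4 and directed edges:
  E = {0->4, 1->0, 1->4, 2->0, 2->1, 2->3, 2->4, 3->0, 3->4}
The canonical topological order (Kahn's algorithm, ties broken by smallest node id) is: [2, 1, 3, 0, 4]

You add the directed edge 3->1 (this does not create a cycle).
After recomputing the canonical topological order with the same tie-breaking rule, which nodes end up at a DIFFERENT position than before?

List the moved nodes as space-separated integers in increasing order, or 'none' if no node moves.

Old toposort: [2, 1, 3, 0, 4]
Added edge 3->1
Recompute Kahn (smallest-id tiebreak):
  initial in-degrees: [3, 2, 0, 1, 4]
  ready (indeg=0): [2]
  pop 2: indeg[0]->2; indeg[1]->1; indeg[3]->0; indeg[4]->3 | ready=[3] | order so far=[2]
  pop 3: indeg[0]->1; indeg[1]->0; indeg[4]->2 | ready=[1] | order so far=[2, 3]
  pop 1: indeg[0]->0; indeg[4]->1 | ready=[0] | order so far=[2, 3, 1]
  pop 0: indeg[4]->0 | ready=[4] | order so far=[2, 3, 1, 0]
  pop 4: no out-edges | ready=[] | order so far=[2, 3, 1, 0, 4]
New canonical toposort: [2, 3, 1, 0, 4]
Compare positions:
  Node 0: index 3 -> 3 (same)
  Node 1: index 1 -> 2 (moved)
  Node 2: index 0 -> 0 (same)
  Node 3: index 2 -> 1 (moved)
  Node 4: index 4 -> 4 (same)
Nodes that changed position: 1 3

Answer: 1 3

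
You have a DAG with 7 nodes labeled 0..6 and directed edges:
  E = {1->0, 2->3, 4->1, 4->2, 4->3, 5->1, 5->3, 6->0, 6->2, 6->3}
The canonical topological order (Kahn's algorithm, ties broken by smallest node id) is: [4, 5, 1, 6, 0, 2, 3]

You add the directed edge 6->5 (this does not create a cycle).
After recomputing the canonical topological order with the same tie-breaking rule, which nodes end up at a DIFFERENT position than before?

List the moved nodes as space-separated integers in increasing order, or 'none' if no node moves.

Old toposort: [4, 5, 1, 6, 0, 2, 3]
Added edge 6->5
Recompute Kahn (smallest-id tiebreak):
  initial in-degrees: [2, 2, 2, 4, 0, 1, 0]
  ready (indeg=0): [4, 6]
  pop 4: indeg[1]->1; indeg[2]->1; indeg[3]->3 | ready=[6] | order so far=[4]
  pop 6: indeg[0]->1; indeg[2]->0; indeg[3]->2; indeg[5]->0 | ready=[2, 5] | order so far=[4, 6]
  pop 2: indeg[3]->1 | ready=[5] | order so far=[4, 6, 2]
  pop 5: indeg[1]->0; indeg[3]->0 | ready=[1, 3] | order so far=[4, 6, 2, 5]
  pop 1: indeg[0]->0 | ready=[0, 3] | order so far=[4, 6, 2, 5, 1]
  pop 0: no out-edges | ready=[3] | order so far=[4, 6, 2, 5, 1, 0]
  pop 3: no out-edges | ready=[] | order so far=[4, 6, 2, 5, 1, 0, 3]
New canonical toposort: [4, 6, 2, 5, 1, 0, 3]
Compare positions:
  Node 0: index 4 -> 5 (moved)
  Node 1: index 2 -> 4 (moved)
  Node 2: index 5 -> 2 (moved)
  Node 3: index 6 -> 6 (same)
  Node 4: index 0 -> 0 (same)
  Node 5: index 1 -> 3 (moved)
  Node 6: index 3 -> 1 (moved)
Nodes that changed position: 0 1 2 5 6

Answer: 0 1 2 5 6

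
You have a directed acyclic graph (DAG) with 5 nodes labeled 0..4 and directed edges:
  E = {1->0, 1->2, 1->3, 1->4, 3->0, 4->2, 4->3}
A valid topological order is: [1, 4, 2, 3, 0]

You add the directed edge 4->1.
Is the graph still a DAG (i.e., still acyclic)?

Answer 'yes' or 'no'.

Given toposort: [1, 4, 2, 3, 0]
Position of 4: index 1; position of 1: index 0
New edge 4->1: backward (u after v in old order)
Backward edge: old toposort is now invalid. Check if this creates a cycle.
Does 1 already reach 4? Reachable from 1: [0, 1, 2, 3, 4]. YES -> cycle!
Still a DAG? no

Answer: no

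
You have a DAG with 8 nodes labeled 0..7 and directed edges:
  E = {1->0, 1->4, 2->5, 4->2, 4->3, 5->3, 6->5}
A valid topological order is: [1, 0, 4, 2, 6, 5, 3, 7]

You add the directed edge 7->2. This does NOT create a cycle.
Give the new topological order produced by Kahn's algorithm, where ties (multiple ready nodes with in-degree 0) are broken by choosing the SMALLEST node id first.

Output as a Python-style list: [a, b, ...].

Answer: [1, 0, 4, 6, 7, 2, 5, 3]

Derivation:
Old toposort: [1, 0, 4, 2, 6, 5, 3, 7]
Added edge: 7->2
Position of 7 (7) > position of 2 (3). Must reorder: 7 must now come before 2.
Run Kahn's algorithm (break ties by smallest node id):
  initial in-degrees: [1, 0, 2, 2, 1, 2, 0, 0]
  ready (indeg=0): [1, 6, 7]
  pop 1: indeg[0]->0; indeg[4]->0 | ready=[0, 4, 6, 7] | order so far=[1]
  pop 0: no out-edges | ready=[4, 6, 7] | order so far=[1, 0]
  pop 4: indeg[2]->1; indeg[3]->1 | ready=[6, 7] | order so far=[1, 0, 4]
  pop 6: indeg[5]->1 | ready=[7] | order so far=[1, 0, 4, 6]
  pop 7: indeg[2]->0 | ready=[2] | order so far=[1, 0, 4, 6, 7]
  pop 2: indeg[5]->0 | ready=[5] | order so far=[1, 0, 4, 6, 7, 2]
  pop 5: indeg[3]->0 | ready=[3] | order so far=[1, 0, 4, 6, 7, 2, 5]
  pop 3: no out-edges | ready=[] | order so far=[1, 0, 4, 6, 7, 2, 5, 3]
  Result: [1, 0, 4, 6, 7, 2, 5, 3]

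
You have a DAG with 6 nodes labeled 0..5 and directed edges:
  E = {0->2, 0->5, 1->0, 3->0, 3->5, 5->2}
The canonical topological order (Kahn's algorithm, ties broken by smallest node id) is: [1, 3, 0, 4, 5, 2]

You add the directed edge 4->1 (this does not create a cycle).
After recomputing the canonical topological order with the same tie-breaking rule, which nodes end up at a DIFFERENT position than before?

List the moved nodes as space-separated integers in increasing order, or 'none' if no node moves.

Answer: 0 1 3 4

Derivation:
Old toposort: [1, 3, 0, 4, 5, 2]
Added edge 4->1
Recompute Kahn (smallest-id tiebreak):
  initial in-degrees: [2, 1, 2, 0, 0, 2]
  ready (indeg=0): [3, 4]
  pop 3: indeg[0]->1; indeg[5]->1 | ready=[4] | order so far=[3]
  pop 4: indeg[1]->0 | ready=[1] | order so far=[3, 4]
  pop 1: indeg[0]->0 | ready=[0] | order so far=[3, 4, 1]
  pop 0: indeg[2]->1; indeg[5]->0 | ready=[5] | order so far=[3, 4, 1, 0]
  pop 5: indeg[2]->0 | ready=[2] | order so far=[3, 4, 1, 0, 5]
  pop 2: no out-edges | ready=[] | order so far=[3, 4, 1, 0, 5, 2]
New canonical toposort: [3, 4, 1, 0, 5, 2]
Compare positions:
  Node 0: index 2 -> 3 (moved)
  Node 1: index 0 -> 2 (moved)
  Node 2: index 5 -> 5 (same)
  Node 3: index 1 -> 0 (moved)
  Node 4: index 3 -> 1 (moved)
  Node 5: index 4 -> 4 (same)
Nodes that changed position: 0 1 3 4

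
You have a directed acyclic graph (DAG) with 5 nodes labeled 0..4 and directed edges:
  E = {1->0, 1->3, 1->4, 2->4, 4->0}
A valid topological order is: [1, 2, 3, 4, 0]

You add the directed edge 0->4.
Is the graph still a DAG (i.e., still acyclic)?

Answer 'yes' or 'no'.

Answer: no

Derivation:
Given toposort: [1, 2, 3, 4, 0]
Position of 0: index 4; position of 4: index 3
New edge 0->4: backward (u after v in old order)
Backward edge: old toposort is now invalid. Check if this creates a cycle.
Does 4 already reach 0? Reachable from 4: [0, 4]. YES -> cycle!
Still a DAG? no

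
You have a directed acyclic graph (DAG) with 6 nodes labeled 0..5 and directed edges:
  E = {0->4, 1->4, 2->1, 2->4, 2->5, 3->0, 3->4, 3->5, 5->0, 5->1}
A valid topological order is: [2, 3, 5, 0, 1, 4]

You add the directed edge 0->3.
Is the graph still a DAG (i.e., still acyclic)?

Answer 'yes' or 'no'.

Answer: no

Derivation:
Given toposort: [2, 3, 5, 0, 1, 4]
Position of 0: index 3; position of 3: index 1
New edge 0->3: backward (u after v in old order)
Backward edge: old toposort is now invalid. Check if this creates a cycle.
Does 3 already reach 0? Reachable from 3: [0, 1, 3, 4, 5]. YES -> cycle!
Still a DAG? no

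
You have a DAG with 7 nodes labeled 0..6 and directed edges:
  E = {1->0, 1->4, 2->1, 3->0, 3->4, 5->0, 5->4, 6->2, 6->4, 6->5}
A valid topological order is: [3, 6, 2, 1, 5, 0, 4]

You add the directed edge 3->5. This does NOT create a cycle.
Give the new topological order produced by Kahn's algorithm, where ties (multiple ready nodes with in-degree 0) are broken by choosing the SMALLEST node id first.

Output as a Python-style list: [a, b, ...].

Old toposort: [3, 6, 2, 1, 5, 0, 4]
Added edge: 3->5
Position of 3 (0) < position of 5 (4). Old order still valid.
Run Kahn's algorithm (break ties by smallest node id):
  initial in-degrees: [3, 1, 1, 0, 4, 2, 0]
  ready (indeg=0): [3, 6]
  pop 3: indeg[0]->2; indeg[4]->3; indeg[5]->1 | ready=[6] | order so far=[3]
  pop 6: indeg[2]->0; indeg[4]->2; indeg[5]->0 | ready=[2, 5] | order so far=[3, 6]
  pop 2: indeg[1]->0 | ready=[1, 5] | order so far=[3, 6, 2]
  pop 1: indeg[0]->1; indeg[4]->1 | ready=[5] | order so far=[3, 6, 2, 1]
  pop 5: indeg[0]->0; indeg[4]->0 | ready=[0, 4] | order so far=[3, 6, 2, 1, 5]
  pop 0: no out-edges | ready=[4] | order so far=[3, 6, 2, 1, 5, 0]
  pop 4: no out-edges | ready=[] | order so far=[3, 6, 2, 1, 5, 0, 4]
  Result: [3, 6, 2, 1, 5, 0, 4]

Answer: [3, 6, 2, 1, 5, 0, 4]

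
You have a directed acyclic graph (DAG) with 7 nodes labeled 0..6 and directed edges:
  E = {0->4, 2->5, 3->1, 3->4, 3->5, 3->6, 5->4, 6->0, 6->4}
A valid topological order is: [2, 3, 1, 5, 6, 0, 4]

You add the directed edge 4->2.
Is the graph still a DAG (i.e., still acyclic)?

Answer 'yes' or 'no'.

Given toposort: [2, 3, 1, 5, 6, 0, 4]
Position of 4: index 6; position of 2: index 0
New edge 4->2: backward (u after v in old order)
Backward edge: old toposort is now invalid. Check if this creates a cycle.
Does 2 already reach 4? Reachable from 2: [2, 4, 5]. YES -> cycle!
Still a DAG? no

Answer: no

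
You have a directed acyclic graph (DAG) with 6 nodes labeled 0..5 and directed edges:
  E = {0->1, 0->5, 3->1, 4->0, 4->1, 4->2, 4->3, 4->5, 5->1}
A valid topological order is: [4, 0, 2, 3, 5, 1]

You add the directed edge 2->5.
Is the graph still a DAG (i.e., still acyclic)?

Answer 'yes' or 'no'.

Given toposort: [4, 0, 2, 3, 5, 1]
Position of 2: index 2; position of 5: index 4
New edge 2->5: forward
Forward edge: respects the existing order. Still a DAG, same toposort still valid.
Still a DAG? yes

Answer: yes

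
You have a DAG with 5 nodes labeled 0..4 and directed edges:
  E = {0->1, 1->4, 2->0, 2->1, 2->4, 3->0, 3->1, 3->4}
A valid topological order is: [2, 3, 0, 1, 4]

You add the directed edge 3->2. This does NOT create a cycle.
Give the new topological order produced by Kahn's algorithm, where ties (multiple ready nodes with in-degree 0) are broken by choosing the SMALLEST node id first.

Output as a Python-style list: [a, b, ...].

Old toposort: [2, 3, 0, 1, 4]
Added edge: 3->2
Position of 3 (1) > position of 2 (0). Must reorder: 3 must now come before 2.
Run Kahn's algorithm (break ties by smallest node id):
  initial in-degrees: [2, 3, 1, 0, 3]
  ready (indeg=0): [3]
  pop 3: indeg[0]->1; indeg[1]->2; indeg[2]->0; indeg[4]->2 | ready=[2] | order so far=[3]
  pop 2: indeg[0]->0; indeg[1]->1; indeg[4]->1 | ready=[0] | order so far=[3, 2]
  pop 0: indeg[1]->0 | ready=[1] | order so far=[3, 2, 0]
  pop 1: indeg[4]->0 | ready=[4] | order so far=[3, 2, 0, 1]
  pop 4: no out-edges | ready=[] | order so far=[3, 2, 0, 1, 4]
  Result: [3, 2, 0, 1, 4]

Answer: [3, 2, 0, 1, 4]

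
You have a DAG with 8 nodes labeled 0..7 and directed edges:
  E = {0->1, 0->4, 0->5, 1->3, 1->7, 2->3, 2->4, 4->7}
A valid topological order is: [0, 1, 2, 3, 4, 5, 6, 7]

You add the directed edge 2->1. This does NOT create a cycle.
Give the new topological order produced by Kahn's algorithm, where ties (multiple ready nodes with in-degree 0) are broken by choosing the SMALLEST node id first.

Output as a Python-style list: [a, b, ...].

Old toposort: [0, 1, 2, 3, 4, 5, 6, 7]
Added edge: 2->1
Position of 2 (2) > position of 1 (1). Must reorder: 2 must now come before 1.
Run Kahn's algorithm (break ties by smallest node id):
  initial in-degrees: [0, 2, 0, 2, 2, 1, 0, 2]
  ready (indeg=0): [0, 2, 6]
  pop 0: indeg[1]->1; indeg[4]->1; indeg[5]->0 | ready=[2, 5, 6] | order so far=[0]
  pop 2: indeg[1]->0; indeg[3]->1; indeg[4]->0 | ready=[1, 4, 5, 6] | order so far=[0, 2]
  pop 1: indeg[3]->0; indeg[7]->1 | ready=[3, 4, 5, 6] | order so far=[0, 2, 1]
  pop 3: no out-edges | ready=[4, 5, 6] | order so far=[0, 2, 1, 3]
  pop 4: indeg[7]->0 | ready=[5, 6, 7] | order so far=[0, 2, 1, 3, 4]
  pop 5: no out-edges | ready=[6, 7] | order so far=[0, 2, 1, 3, 4, 5]
  pop 6: no out-edges | ready=[7] | order so far=[0, 2, 1, 3, 4, 5, 6]
  pop 7: no out-edges | ready=[] | order so far=[0, 2, 1, 3, 4, 5, 6, 7]
  Result: [0, 2, 1, 3, 4, 5, 6, 7]

Answer: [0, 2, 1, 3, 4, 5, 6, 7]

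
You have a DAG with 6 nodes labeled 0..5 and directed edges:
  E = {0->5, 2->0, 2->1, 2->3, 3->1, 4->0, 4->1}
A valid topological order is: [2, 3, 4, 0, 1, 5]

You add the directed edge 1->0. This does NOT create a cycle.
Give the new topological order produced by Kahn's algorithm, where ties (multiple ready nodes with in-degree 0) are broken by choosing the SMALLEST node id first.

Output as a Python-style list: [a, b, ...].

Answer: [2, 3, 4, 1, 0, 5]

Derivation:
Old toposort: [2, 3, 4, 0, 1, 5]
Added edge: 1->0
Position of 1 (4) > position of 0 (3). Must reorder: 1 must now come before 0.
Run Kahn's algorithm (break ties by smallest node id):
  initial in-degrees: [3, 3, 0, 1, 0, 1]
  ready (indeg=0): [2, 4]
  pop 2: indeg[0]->2; indeg[1]->2; indeg[3]->0 | ready=[3, 4] | order so far=[2]
  pop 3: indeg[1]->1 | ready=[4] | order so far=[2, 3]
  pop 4: indeg[0]->1; indeg[1]->0 | ready=[1] | order so far=[2, 3, 4]
  pop 1: indeg[0]->0 | ready=[0] | order so far=[2, 3, 4, 1]
  pop 0: indeg[5]->0 | ready=[5] | order so far=[2, 3, 4, 1, 0]
  pop 5: no out-edges | ready=[] | order so far=[2, 3, 4, 1, 0, 5]
  Result: [2, 3, 4, 1, 0, 5]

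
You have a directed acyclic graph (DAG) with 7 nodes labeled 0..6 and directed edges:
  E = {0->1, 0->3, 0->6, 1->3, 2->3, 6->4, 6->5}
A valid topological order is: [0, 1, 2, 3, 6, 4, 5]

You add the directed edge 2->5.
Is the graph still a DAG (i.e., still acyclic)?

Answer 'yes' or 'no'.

Given toposort: [0, 1, 2, 3, 6, 4, 5]
Position of 2: index 2; position of 5: index 6
New edge 2->5: forward
Forward edge: respects the existing order. Still a DAG, same toposort still valid.
Still a DAG? yes

Answer: yes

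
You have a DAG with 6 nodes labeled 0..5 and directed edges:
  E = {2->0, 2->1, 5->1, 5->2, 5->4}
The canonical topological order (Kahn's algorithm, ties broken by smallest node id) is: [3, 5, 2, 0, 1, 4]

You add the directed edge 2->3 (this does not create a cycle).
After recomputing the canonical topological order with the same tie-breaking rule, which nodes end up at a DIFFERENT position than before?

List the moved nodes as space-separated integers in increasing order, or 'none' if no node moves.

Answer: 0 1 2 3 5

Derivation:
Old toposort: [3, 5, 2, 0, 1, 4]
Added edge 2->3
Recompute Kahn (smallest-id tiebreak):
  initial in-degrees: [1, 2, 1, 1, 1, 0]
  ready (indeg=0): [5]
  pop 5: indeg[1]->1; indeg[2]->0; indeg[4]->0 | ready=[2, 4] | order so far=[5]
  pop 2: indeg[0]->0; indeg[1]->0; indeg[3]->0 | ready=[0, 1, 3, 4] | order so far=[5, 2]
  pop 0: no out-edges | ready=[1, 3, 4] | order so far=[5, 2, 0]
  pop 1: no out-edges | ready=[3, 4] | order so far=[5, 2, 0, 1]
  pop 3: no out-edges | ready=[4] | order so far=[5, 2, 0, 1, 3]
  pop 4: no out-edges | ready=[] | order so far=[5, 2, 0, 1, 3, 4]
New canonical toposort: [5, 2, 0, 1, 3, 4]
Compare positions:
  Node 0: index 3 -> 2 (moved)
  Node 1: index 4 -> 3 (moved)
  Node 2: index 2 -> 1 (moved)
  Node 3: index 0 -> 4 (moved)
  Node 4: index 5 -> 5 (same)
  Node 5: index 1 -> 0 (moved)
Nodes that changed position: 0 1 2 3 5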